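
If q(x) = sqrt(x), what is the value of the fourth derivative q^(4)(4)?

From the series, [(x - 4)^4] q = -5/16384; multiply by 4! = 24 to get -15/2048.

-15/2048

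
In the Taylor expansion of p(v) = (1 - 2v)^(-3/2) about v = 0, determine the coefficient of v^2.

15/2

p(0) = 1
p′(0) = 3
p′′(0) = 15
So c_2 = p′′(0)/2! = 15/2.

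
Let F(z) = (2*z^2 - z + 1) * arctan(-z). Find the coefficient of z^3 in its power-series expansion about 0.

-5/3

Shift and add copies of the series according to the polynomial's terms.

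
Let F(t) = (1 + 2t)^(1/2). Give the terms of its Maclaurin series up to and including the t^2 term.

-t^2/2 + t + 1

F(0) = 1
F′(0) = 1
F′′(0) = -1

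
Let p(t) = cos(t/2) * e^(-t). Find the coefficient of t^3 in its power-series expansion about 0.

-1/24

Write out both Maclaurin series and multiply, keeping only the needed powers.
p(0) = 1
p′(0) = -1
p′′(0) = 3/4
p′′′(0) = -1/4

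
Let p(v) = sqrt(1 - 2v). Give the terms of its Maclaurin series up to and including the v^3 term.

-v^3/2 - v^2/2 - v + 1

[v^0] = 1;  [v^1] = -1;  [v^2] = -1/2;  [v^3] = -1/2.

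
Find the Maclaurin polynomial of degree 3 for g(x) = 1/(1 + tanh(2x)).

Compose series: expand the inner function first, then feed it into the outer expansion.
g(0) = 1
g′(0) = -2
g′′(0) = 8
g′′′(0) = -32
Then c_k = g^(k)(0)/k! gives each Taylor coefficient.

-16*x^3/3 + 4*x^2 - 2*x + 1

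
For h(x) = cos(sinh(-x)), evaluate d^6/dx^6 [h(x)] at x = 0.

Compose series: expand the inner function first, then feed it into the outer expansion.
The coefficient of x^6 in the expansion is 1/240, so h^(6)(0) = 6! * (1/240) = 3.

3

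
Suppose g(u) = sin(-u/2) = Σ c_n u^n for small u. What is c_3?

1/48

c_3 = g′′′(0)/3! = 1/48.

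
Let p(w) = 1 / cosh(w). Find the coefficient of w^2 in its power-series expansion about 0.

-1/2

Divide the numerator series by the denominator series (power-series long division).
p(0) = 1
p′(0) = 0
p′′(0) = -1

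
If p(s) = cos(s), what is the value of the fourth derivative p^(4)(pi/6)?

Differentiate repeatedly and evaluate at the center.
The coefficient of (s - pi/6)^4 in the expansion is sqrt(3)/48, so p^(4)(pi/6) = 4! * (sqrt(3)/48) = sqrt(3)/2.

sqrt(3)/2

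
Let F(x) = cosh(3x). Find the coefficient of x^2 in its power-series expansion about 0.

Use the known series and substitute for the argument.
F(0) = 1
F′(0) = 0
F′′(0) = 9

9/2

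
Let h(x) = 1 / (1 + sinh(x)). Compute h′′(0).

2

Expand as Σ (-1)^k u^k with u equal to the inner function's series.
From the series, [x^2] h = 1; multiply by 2! = 2 to get 2.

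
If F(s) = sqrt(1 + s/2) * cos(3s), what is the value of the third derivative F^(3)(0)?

Multiply the two series term by term and collect like powers.
The coefficient of s^3 in the expansion is -143/128, so F′′′(0) = 3! * (-143/128) = -429/64.

-429/64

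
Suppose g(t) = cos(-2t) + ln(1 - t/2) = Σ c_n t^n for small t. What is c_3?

Combine the two series term by term.
g(0) = 1
g′(0) = -1/2
g′′(0) = -17/4
g′′′(0) = -1/4
So c_3 = g′′′(0)/3! = -1/24.

-1/24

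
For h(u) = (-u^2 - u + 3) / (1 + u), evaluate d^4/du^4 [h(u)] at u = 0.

72

Shift and add copies of the series according to the polynomial's terms.
The coefficient of u^4 in the expansion is 3, so h^(4)(0) = 4! * (3) = 72.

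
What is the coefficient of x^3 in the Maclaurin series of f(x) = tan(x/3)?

1/81

Differentiate repeatedly and evaluate at the center.
f(0) = 0
f′(0) = 1/3
f′′(0) = 0
f′′′(0) = 2/27
So c_3 = f′′′(0)/3! = 1/81.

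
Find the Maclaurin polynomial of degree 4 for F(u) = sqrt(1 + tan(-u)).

Compose series: expand the inner function first, then feed it into the outer expansion.
F(0) = 1
F′(0) = -1/2
F′′(0) = -1/4
F′′′(0) = -11/8
F^(4)(0) = -47/16
Dividing each by k! gives the coefficients c_0, ..., c_4.

-47*u^4/384 - 11*u^3/48 - u^2/8 - u/2 + 1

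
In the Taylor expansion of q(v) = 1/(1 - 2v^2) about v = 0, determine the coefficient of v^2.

q(0) = 1
q′(0) = 0
q′′(0) = 4
Dividing each by k! gives the coefficients c_0, ..., c_2.

2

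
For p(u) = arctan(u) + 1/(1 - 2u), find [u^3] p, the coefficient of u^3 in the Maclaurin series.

Expand each term separately and add.

23/3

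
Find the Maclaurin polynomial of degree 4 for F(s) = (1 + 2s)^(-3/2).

Differentiate repeatedly and evaluate at the center.
F(0) = 1
F′(0) = -3
F′′(0) = 15
F′′′(0) = -105
F^(4)(0) = 945
Then c_k = F^(k)(0)/k! gives each Taylor coefficient.

315*s^4/8 - 35*s^3/2 + 15*s^2/2 - 3*s + 1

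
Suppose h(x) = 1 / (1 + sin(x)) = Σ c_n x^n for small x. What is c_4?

Use the geometric series for the reciprocal, then substitute.
h(0) = 1
h′(0) = -1
h′′(0) = 2
h′′′(0) = -5
h^(4)(0) = 16
Dividing each by k! gives the coefficients c_0, ..., c_4.

2/3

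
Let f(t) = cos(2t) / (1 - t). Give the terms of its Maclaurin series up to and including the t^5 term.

Multiply the numerator's expansion by the denominator's geometric series.
f(0) = 1
f′(0) = 1
f′′(0) = -2
f′′′(0) = -6
f^(4)(0) = -8
f^(5)(0) = -40
Dividing each by k! gives the coefficients c_0, ..., c_5.

-t^5/3 - t^4/3 - t^3 - t^2 + t + 1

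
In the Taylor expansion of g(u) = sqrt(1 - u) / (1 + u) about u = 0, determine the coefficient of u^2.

Expand each factor separately, then convolve coefficients.
g(0) = 1
g′(0) = -3/2
g′′(0) = 11/4
So c_2 = g′′(0)/2! = 11/8.

11/8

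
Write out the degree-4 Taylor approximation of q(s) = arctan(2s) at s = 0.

q(0) = 0
q′(0) = 2
q′′(0) = 0
q′′′(0) = -16
q^(4)(0) = 0

-8*s^3/3 + 2*s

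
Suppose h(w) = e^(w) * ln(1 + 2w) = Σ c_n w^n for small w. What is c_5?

Expand each factor separately, then convolve coefficients.
So c_5 = h^(5)(0)/5! = 209/60.

209/60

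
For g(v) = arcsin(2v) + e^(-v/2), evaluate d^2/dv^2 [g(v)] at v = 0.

1/4

Expand each term separately and add.
The coefficient of v^2 in the expansion is 1/8, so g′′(0) = 2! * (1/8) = 1/4.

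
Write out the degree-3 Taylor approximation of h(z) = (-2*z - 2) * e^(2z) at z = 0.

Shift and add copies of the series according to the polynomial's terms.
h(0) = -2
h′(0) = -6
h′′(0) = -16
h′′′(0) = -40

-20*z^3/3 - 8*z^2 - 6*z - 2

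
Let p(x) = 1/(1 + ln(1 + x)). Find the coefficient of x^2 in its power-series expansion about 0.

3/2

Plug the Maclaurin series of the inner function into that of the outer and collect terms.
[x^0] = 1;  [x^1] = -1;  [x^2] = 3/2.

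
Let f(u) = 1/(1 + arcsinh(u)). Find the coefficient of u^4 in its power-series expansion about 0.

2/3

Let u equal the inner series; expand the outer function in u and truncate.
So c_4 = f^(4)(0)/4! = 2/3.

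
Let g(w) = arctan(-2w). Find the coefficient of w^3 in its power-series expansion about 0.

8/3

c_3 = g′′′(0)/3! = 8/3.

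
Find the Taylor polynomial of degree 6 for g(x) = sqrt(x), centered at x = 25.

g(25) = 5
g′(25) = 1/10
g′′(25) = -1/500
g′′′(25) = 3/25000
g^(4)(25) = -3/250000
g^(5)(25) = 21/12500000
g^(6)(25) = -189/625000000

-21*(x - 25)^6/50000000000 + 7*(x - 25)^5/500000000 - (x - 25)^4/2000000 + (x - 25)^3/50000 - (x - 25)^2/1000 + (x - 25)/10 + 5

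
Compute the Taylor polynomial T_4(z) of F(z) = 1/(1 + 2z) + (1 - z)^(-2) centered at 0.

Add the two expansions coefficient-wise.
F(0) = 2
F′(0) = 0
F′′(0) = 14
F′′′(0) = -24
F^(4)(0) = 504

21*z^4 - 4*z^3 + 7*z^2 + 2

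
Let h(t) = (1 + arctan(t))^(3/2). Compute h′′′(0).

Plug the Maclaurin series of the inner function into that of the outer and collect terms.
From the series, [t^3] h = -9/16; multiply by 3! = 6 to get -27/8.

-27/8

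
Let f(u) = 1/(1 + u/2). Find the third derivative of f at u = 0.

-3/4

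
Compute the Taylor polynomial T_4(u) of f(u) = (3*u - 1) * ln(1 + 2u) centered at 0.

Shift and add copies of the series according to the polynomial's terms.
f(0) = 0
f′(0) = -2
f′′(0) = 16
f′′′(0) = -52
f^(4)(0) = 288

12*u^4 - 26*u^3/3 + 8*u^2 - 2*u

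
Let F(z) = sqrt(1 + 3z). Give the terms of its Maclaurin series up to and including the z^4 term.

-405*z^4/128 + 27*z^3/16 - 9*z^2/8 + 3*z/2 + 1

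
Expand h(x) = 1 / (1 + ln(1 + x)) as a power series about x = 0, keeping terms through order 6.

3289*x^6/360 - 347*x^5/60 + 11*x^4/3 - 7*x^3/3 + 3*x^2/2 - x + 1

Write 1/(1+u) = 1 - u + u^2 - u^3 + ... and substitute the series for u.
h(0) = 1
h′(0) = -1
h′′(0) = 3
h′′′(0) = -14
h^(4)(0) = 88
h^(5)(0) = -694
h^(6)(0) = 6578
Then c_k = h^(k)(0)/k! gives each Taylor coefficient.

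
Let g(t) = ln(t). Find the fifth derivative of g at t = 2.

The coefficient of (t - 2)^5 in the expansion is 1/160, so g^(5)(2) = 5! * (1/160) = 3/4.

3/4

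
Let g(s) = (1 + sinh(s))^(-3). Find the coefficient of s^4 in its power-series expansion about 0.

Let u equal the inner series; expand the outer function in u and truncate.
[s^0] = 1;  [s^1] = -3;  [s^2] = 6;  [s^3] = -21/2;  [s^4] = 17.

17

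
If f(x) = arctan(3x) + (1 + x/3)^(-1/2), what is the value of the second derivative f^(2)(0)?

Expand each term separately and add.
From the series, [x^2] f = 1/24; multiply by 2! = 2 to get 1/12.

1/12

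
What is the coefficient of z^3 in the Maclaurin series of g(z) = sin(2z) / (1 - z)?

Expand each factor separately, then convolve coefficients.
[z^0] = 0;  [z^1] = 2;  [z^2] = 2;  [z^3] = 2/3.

2/3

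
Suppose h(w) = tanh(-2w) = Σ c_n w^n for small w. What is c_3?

8/3

Compute the successive derivatives at the expansion point and divide by k!.
h(0) = 0
h′(0) = -2
h′′(0) = 0
h′′′(0) = 16
So c_3 = h′′′(0)/3! = 8/3.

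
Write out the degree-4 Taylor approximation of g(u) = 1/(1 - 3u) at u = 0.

81*u^4 + 27*u^3 + 9*u^2 + 3*u + 1

g(0) = 1
g′(0) = 3
g′′(0) = 18
g′′′(0) = 162
g^(4)(0) = 1944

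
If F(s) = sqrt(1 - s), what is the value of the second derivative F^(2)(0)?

The coefficient of s^2 in the expansion is -1/8, so F′′(0) = 2! * (-1/8) = -1/4.

-1/4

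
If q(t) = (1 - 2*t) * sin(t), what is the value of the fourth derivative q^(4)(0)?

Shift and add copies of the series according to the polynomial's terms.
The coefficient of t^4 in the expansion is 1/3, so q^(4)(0) = 4! * (1/3) = 8.

8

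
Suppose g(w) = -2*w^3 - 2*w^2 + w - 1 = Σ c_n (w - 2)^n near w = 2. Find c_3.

-2

g(2) = -23
g′(2) = -31
g′′(2) = -28
g′′′(2) = -12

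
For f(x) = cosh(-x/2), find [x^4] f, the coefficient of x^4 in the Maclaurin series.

1/384

f(0) = 1
f′(0) = 0
f′′(0) = 1/4
f′′′(0) = 0
f^(4)(0) = 1/16
The Taylor polynomial is Σ f^(k)(0)/k! · x^k.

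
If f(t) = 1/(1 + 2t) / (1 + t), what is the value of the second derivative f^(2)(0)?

14

Expand each factor separately, then convolve coefficients.
From the series, [t^2] f = 7; multiply by 2! = 2 to get 14.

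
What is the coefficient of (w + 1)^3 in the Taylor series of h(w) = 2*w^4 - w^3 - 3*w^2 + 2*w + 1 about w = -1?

[(w + 1)^0] = -1;  [(w + 1)^1] = -3;  [(w + 1)^2] = 12;  [(w + 1)^3] = -9.

-9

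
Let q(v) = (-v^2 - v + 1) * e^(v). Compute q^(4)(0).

-15

Distribute the polynomial across the series and collect like powers.
The coefficient of v^4 in the expansion is -5/8, so q^(4)(0) = 4! * (-5/8) = -15.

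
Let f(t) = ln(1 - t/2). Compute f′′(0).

The coefficient of t^2 in the expansion is -1/8, so f′′(0) = 2! * (-1/8) = -1/4.

-1/4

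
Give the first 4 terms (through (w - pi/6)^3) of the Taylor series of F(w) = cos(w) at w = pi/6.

(w - pi/6)^3/12 - sqrt(3)*(w - pi/6)^2/4 - (w - pi/6)/2 + sqrt(3)/2

Apply the Taylor formula c_k = f^(k)(a)/k!.
F(pi/6) = sqrt(3)/2
F′(pi/6) = -1/2
F′′(pi/6) = -sqrt(3)/2
F′′′(pi/6) = 1/2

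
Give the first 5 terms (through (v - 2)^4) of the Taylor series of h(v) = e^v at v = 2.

Differentiate repeatedly and evaluate at the center.
[(v - 2)^0] = e^(2);  [(v - 2)^1] = e^(2);  [(v - 2)^2] = e^(2)/2;  [(v - 2)^3] = e^(2)/6;  [(v - 2)^4] = e^(2)/24.

(v - 2)^4*e^(2)/24 + (v - 2)^3*e^(2)/6 + (v - 2)^2*e^(2)/2 + (v - 2)*e^(2) + e^(2)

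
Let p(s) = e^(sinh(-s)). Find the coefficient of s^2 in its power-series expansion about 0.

1/2

Let u equal the inner series; expand the outer function in u and truncate.
p(0) = 1
p′(0) = -1
p′′(0) = 1
So c_2 = p′′(0)/2! = 1/2.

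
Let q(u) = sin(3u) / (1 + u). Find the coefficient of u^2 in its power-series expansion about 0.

Write out both Maclaurin series and multiply, keeping only the needed powers.

-3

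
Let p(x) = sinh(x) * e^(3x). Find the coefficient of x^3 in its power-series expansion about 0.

14/3

Multiply the two series term by term and collect like powers.
p(0) = 0
p′(0) = 1
p′′(0) = 6
p′′′(0) = 28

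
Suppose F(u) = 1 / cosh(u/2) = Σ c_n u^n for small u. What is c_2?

Write the quotient as an unknown series and match coefficients against numerator = denominator · series.
F(0) = 1
F′(0) = 0
F′′(0) = -1/4
The Taylor polynomial is Σ F^(k)(0)/k! · u^k.

-1/8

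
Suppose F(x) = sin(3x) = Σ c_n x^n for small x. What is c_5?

81/40

F(0) = 0
F′(0) = 3
F′′(0) = 0
F′′′(0) = -27
F^(4)(0) = 0
F^(5)(0) = 243
So c_5 = F^(5)(0)/5! = 81/40.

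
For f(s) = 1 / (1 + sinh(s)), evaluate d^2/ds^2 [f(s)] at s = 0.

Write 1/(1+u) = 1 - u + u^2 - u^3 + ... and substitute the series for u.
From the series, [s^2] f = 1; multiply by 2! = 2 to get 2.

2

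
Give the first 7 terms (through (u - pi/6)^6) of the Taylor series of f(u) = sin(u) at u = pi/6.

-(u - pi/6)^6/1440 + sqrt(3)*(u - pi/6)^5/240 + (u - pi/6)^4/48 - sqrt(3)*(u - pi/6)^3/12 - (u - pi/6)^2/4 + sqrt(3)*(u - pi/6)/2 + 1/2

f(pi/6) = 1/2
f′(pi/6) = sqrt(3)/2
f′′(pi/6) = -1/2
f′′′(pi/6) = -sqrt(3)/2
f^(4)(pi/6) = 1/2
f^(5)(pi/6) = sqrt(3)/2
f^(6)(pi/6) = -1/2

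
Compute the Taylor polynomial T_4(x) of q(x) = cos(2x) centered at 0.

Differentiate repeatedly and evaluate at the center.
q(0) = 1
q′(0) = 0
q′′(0) = -4
q′′′(0) = 0
q^(4)(0) = 16

2*x^4/3 - 2*x^2 + 1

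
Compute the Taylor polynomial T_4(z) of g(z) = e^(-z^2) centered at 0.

z^4/2 - z^2 + 1

Use the known series and substitute for the argument.
g(0) = 1
g′(0) = 0
g′′(0) = -2
g′′′(0) = 0
g^(4)(0) = 12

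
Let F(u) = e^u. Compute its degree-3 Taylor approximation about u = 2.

(u - 2)^3*e^(2)/6 + (u - 2)^2*e^(2)/2 + (u - 2)*e^(2) + e^(2)

Apply the Taylor formula c_k = f^(k)(a)/k!.
F(2) = e^(2)
F′(2) = e^(2)
F′′(2) = e^(2)
F′′′(2) = e^(2)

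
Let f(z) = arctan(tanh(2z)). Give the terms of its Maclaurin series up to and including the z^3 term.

-16*z^3/3 + 2*z

Compose series: expand the inner function first, then feed it into the outer expansion.
f(0) = 0
f′(0) = 2
f′′(0) = 0
f′′′(0) = -32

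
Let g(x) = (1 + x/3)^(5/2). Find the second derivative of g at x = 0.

5/12

From the series, [x^2] g = 5/24; multiply by 2! = 2 to get 5/12.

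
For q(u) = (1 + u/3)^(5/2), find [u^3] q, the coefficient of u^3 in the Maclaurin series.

q(0) = 1
q′(0) = 5/6
q′′(0) = 5/12
q′′′(0) = 5/72

5/432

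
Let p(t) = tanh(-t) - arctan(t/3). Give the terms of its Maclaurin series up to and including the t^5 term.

-163*t^5/1215 + 28*t^3/81 - 4*t/3

Combine the two series term by term.
[t^0] = 0;  [t^1] = -4/3;  [t^2] = 0;  [t^3] = 28/81;  [t^4] = 0;  [t^5] = -163/1215.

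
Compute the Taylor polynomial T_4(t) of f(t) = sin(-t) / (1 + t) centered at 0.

Expand each factor separately, then convolve coefficients.
f(0) = 0
f′(0) = -1
f′′(0) = 2
f′′′(0) = -5
f^(4)(0) = 20
The Taylor polynomial is Σ f^(k)(0)/k! · t^k.

5*t^4/6 - 5*t^3/6 + t^2 - t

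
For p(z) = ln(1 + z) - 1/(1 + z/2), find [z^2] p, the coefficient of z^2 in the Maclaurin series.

Add the two expansions coefficient-wise.
[z^0] = -1;  [z^1] = 3/2;  [z^2] = -3/4.

-3/4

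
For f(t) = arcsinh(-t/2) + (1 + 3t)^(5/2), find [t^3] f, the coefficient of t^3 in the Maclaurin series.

203/24

Add the two expansions coefficient-wise.
[t^0] = 1;  [t^1] = 7;  [t^2] = 135/8;  [t^3] = 203/24.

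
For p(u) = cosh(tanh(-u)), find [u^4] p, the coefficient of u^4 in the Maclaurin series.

Let u equal the inner series; expand the outer function in u and truncate.
p(0) = 1
p′(0) = 0
p′′(0) = 1
p′′′(0) = 0
p^(4)(0) = -7
The Taylor polynomial is Σ p^(k)(0)/k! · u^k.

-7/24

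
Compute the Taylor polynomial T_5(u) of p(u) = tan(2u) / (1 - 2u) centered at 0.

Multiply the two series term by term and collect like powers.
p(0) = 0
p′(0) = 2
p′′(0) = 8
p′′′(0) = 64
p^(4)(0) = 512
p^(5)(0) = 5632

704*u^5/15 + 64*u^4/3 + 32*u^3/3 + 4*u^2 + 2*u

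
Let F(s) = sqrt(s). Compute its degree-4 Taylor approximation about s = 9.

-5*(s - 9)^4/279936 + (s - 9)^3/3888 - (s - 9)^2/216 + (s - 9)/6 + 3

F(9) = 3
F′(9) = 1/6
F′′(9) = -1/108
F′′′(9) = 1/648
F^(4)(9) = -5/11664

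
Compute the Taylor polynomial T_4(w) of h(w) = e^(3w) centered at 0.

27*w^4/8 + 9*w^3/2 + 9*w^2/2 + 3*w + 1

Compute the successive derivatives at the expansion point and divide by k!.
h(0) = 1
h′(0) = 3
h′′(0) = 9
h′′′(0) = 27
h^(4)(0) = 81
The Taylor polynomial is Σ h^(k)(0)/k! · w^k.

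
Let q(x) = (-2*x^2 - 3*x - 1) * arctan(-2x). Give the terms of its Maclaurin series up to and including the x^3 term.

4*x^3/3 + 6*x^2 + 2*x

Multiply each power in the prefactor through the base expansion.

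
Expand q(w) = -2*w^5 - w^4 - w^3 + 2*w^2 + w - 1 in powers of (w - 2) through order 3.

-89*(w - 2)^3 - 188*(w - 2)^2 - 195*(w - 2) - 79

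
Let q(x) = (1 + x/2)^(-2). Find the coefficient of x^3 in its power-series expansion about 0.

-1/2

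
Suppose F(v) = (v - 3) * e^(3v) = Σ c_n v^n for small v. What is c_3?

Shift and add copies of the series according to the polynomial's terms.
F(0) = -3
F′(0) = -8
F′′(0) = -21
F′′′(0) = -54
The Taylor polynomial is Σ F^(k)(0)/k! · v^k.

-9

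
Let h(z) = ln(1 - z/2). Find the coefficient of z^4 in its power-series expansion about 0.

c_4 = h^(4)(0)/4! = -1/64.

-1/64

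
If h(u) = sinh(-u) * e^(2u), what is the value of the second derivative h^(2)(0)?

Expand each factor separately, then convolve coefficients.
From the series, [u^2] h = -2; multiply by 2! = 2 to get -4.

-4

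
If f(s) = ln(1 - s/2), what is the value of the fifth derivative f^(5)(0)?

Compute the successive derivatives at the expansion point and divide by k!.
The coefficient of s^5 in the expansion is -1/160, so f^(5)(0) = 5! * (-1/160) = -3/4.

-3/4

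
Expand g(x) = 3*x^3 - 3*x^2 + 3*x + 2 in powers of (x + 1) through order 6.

3*(x + 1)^3 - 12*(x + 1)^2 + 18*(x + 1) - 7

g(-1) = -7
g′(-1) = 18
g′′(-1) = -24
g′′′(-1) = 18
g^(4)(-1) = 0
g^(5)(-1) = 0
g^(6)(-1) = 0
Dividing each by k! gives the coefficients c_0, ..., c_6.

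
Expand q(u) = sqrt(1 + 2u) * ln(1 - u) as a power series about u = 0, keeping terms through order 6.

-233*u^6/240 + 11*u^5/120 - 5*u^4/6 - u^3/3 - 3*u^2/2 - u

Take the Cauchy product of the two expansions.
q(0) = 0
q′(0) = -1
q′′(0) = -3
q′′′(0) = -2
q^(4)(0) = -20
q^(5)(0) = 11
q^(6)(0) = -699
The Taylor polynomial is Σ q^(k)(0)/k! · u^k.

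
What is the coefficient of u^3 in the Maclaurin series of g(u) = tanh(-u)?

1/3

Differentiate repeatedly and evaluate at the center.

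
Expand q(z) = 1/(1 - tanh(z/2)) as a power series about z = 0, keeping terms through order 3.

z^3/12 + z^2/4 + z/2 + 1

Substitute the inner expansion into the outer series and collect powers.
[z^0] = 1;  [z^1] = 1/2;  [z^2] = 1/4;  [z^3] = 1/12.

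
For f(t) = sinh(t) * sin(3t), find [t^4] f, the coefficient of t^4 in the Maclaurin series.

-4

Write out both Maclaurin series and multiply, keeping only the needed powers.
So c_4 = f^(4)(0)/4! = -4.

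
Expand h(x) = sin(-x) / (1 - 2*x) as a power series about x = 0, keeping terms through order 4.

-23*x^4/3 - 23*x^3/6 - 2*x^2 - x

Expand 1/(denominator) as a geometric series and multiply by the numerator's series.
[x^0] = 0;  [x^1] = -1;  [x^2] = -2;  [x^3] = -23/6;  [x^4] = -23/3.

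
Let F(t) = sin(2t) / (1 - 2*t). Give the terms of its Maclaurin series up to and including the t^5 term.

404*t^5/15 + 40*t^4/3 + 20*t^3/3 + 4*t^2 + 2*t

Use 1/(1 - r) = Σ r^k on the denominator, then take the Cauchy product.
F(0) = 0
F′(0) = 2
F′′(0) = 8
F′′′(0) = 40
F^(4)(0) = 320
F^(5)(0) = 3232
Dividing each by k! gives the coefficients c_0, ..., c_5.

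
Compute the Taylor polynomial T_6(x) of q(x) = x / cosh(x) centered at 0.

5*x^5/24 - x^3/2 + x

Write the quotient as an unknown series and match coefficients against numerator = denominator · series.
[x^0] = 0;  [x^1] = 1;  [x^2] = 0;  [x^3] = -1/2;  [x^4] = 0;  [x^5] = 5/24;  [x^6] = 0.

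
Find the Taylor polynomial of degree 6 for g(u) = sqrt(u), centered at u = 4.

Differentiate repeatedly and evaluate at the center.
[(u - 4)^0] = 2;  [(u - 4)^1] = 1/4;  [(u - 4)^2] = -1/64;  [(u - 4)^3] = 1/512;  [(u - 4)^4] = -5/16384;  [(u - 4)^5] = 7/131072;  [(u - 4)^6] = -21/2097152.

-21*(u - 4)^6/2097152 + 7*(u - 4)^5/131072 - 5*(u - 4)^4/16384 + (u - 4)^3/512 - (u - 4)^2/64 + (u - 4)/4 + 2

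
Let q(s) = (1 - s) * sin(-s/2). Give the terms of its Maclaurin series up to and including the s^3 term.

s^3/48 + s^2/2 - s/2

Multiply each power in the prefactor through the base expansion.
q(0) = 0
q′(0) = -1/2
q′′(0) = 1
q′′′(0) = 1/8
The Taylor polynomial is Σ q^(k)(0)/k! · s^k.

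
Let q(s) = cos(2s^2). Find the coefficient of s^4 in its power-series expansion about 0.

-2

q(0) = 1
q′(0) = 0
q′′(0) = 0
q′′′(0) = 0
q^(4)(0) = -48
Dividing each by k! gives the coefficients c_0, ..., c_4.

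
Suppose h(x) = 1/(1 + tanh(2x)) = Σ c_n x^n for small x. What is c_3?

-16/3

Substitute the inner expansion into the outer series and collect powers.
[x^0] = 1;  [x^1] = -2;  [x^2] = 4;  [x^3] = -16/3.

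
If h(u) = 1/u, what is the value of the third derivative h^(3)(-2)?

Differentiate repeatedly and evaluate at the center.
The coefficient of (u + 2)^3 in the expansion is -1/16, so h′′′(-2) = 3! * (-1/16) = -3/8.

-3/8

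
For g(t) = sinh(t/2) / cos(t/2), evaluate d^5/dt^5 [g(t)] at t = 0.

9/8

Divide the numerator series by the denominator series (power-series long division).
From the series, [t^5] g = 3/320; multiply by 5! = 120 to get 9/8.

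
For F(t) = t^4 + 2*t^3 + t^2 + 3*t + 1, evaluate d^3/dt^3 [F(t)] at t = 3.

84

Differentiate repeatedly and evaluate at the center.
From the series, [(t - 3)^3] F = 14; multiply by 3! = 6 to get 84.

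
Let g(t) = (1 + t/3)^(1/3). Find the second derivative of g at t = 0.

-2/81

The coefficient of t^2 in the expansion is -1/81, so g′′(0) = 2! * (-1/81) = -2/81.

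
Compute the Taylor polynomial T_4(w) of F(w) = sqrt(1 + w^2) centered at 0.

-w^4/8 + w^2/2 + 1

Differentiate repeatedly and evaluate at the center.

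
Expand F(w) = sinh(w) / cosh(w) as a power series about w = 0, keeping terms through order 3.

-w^3/3 + w

Invert the denominator's series and multiply.
F(0) = 0
F′(0) = 1
F′′(0) = 0
F′′′(0) = -2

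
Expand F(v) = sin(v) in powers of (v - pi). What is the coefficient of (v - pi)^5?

F(pi) = 0
F′(pi) = -1
F′′(pi) = 0
F′′′(pi) = 1
F^(4)(pi) = 0
F^(5)(pi) = -1
So c_5 = F^(5)(pi)/5! = -1/120.

-1/120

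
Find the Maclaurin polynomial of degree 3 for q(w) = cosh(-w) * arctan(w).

w^3/6 + w

Write out both Maclaurin series and multiply, keeping only the needed powers.
[w^0] = 0;  [w^1] = 1;  [w^2] = 0;  [w^3] = 1/6.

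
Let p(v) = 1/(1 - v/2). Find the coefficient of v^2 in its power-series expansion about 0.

1/4

Use the known series and substitute for the argument.
p(0) = 1
p′(0) = 1/2
p′′(0) = 1/2
Then c_k = p^(k)(0)/k! gives each Taylor coefficient.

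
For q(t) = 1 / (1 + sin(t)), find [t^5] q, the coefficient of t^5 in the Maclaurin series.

-61/120

Expand as Σ (-1)^k u^k with u equal to the inner function's series.
[t^0] = 1;  [t^1] = -1;  [t^2] = 1;  [t^3] = -5/6;  [t^4] = 2/3;  [t^5] = -61/120.
So c_5 = q^(5)(0)/5! = -61/120.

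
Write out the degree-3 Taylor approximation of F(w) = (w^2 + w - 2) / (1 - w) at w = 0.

Distribute the polynomial across the series and collect like powers.
F(0) = -2
F′(0) = -1
F′′(0) = 0
F′′′(0) = 0

-w - 2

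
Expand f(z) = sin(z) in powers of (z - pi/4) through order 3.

-sqrt(2)*(z - pi/4)^3/12 - sqrt(2)*(z - pi/4)^2/4 + sqrt(2)*(z - pi/4)/2 + sqrt(2)/2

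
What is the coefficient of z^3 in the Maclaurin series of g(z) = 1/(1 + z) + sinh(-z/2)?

Expand each term separately and add.
[z^0] = 1;  [z^1] = -3/2;  [z^2] = 1;  [z^3] = -49/48.

-49/48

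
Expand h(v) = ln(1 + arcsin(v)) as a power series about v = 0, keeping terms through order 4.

Plug the Maclaurin series of the inner function into that of the outer and collect terms.
h(0) = 0
h′(0) = 1
h′′(0) = -1
h′′′(0) = 3
h^(4)(0) = -10

-5*v^4/12 + v^3/2 - v^2/2 + v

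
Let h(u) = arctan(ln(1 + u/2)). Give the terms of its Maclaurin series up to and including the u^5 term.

Compose series: expand the inner function first, then feed it into the outer expansion.
h(0) = 0
h′(0) = 1/2
h′′(0) = -1/4
h′′′(0) = 0
h^(4)(0) = 3/8
h^(5)(0) = -11/16
The Taylor polynomial is Σ h^(k)(0)/k! · u^k.

-11*u^5/1920 + u^4/64 - u^2/8 + u/2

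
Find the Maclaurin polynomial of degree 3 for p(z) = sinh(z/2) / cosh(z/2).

Invert the denominator's series and multiply.

-z^3/24 + z/2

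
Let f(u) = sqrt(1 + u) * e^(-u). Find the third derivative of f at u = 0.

Expand each factor separately, then convolve coefficients.
The coefficient of u^3 in the expansion is 13/48, so f′′′(0) = 3! * (13/48) = 13/8.

13/8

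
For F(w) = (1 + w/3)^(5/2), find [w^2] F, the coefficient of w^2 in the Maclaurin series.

5/24

Differentiate repeatedly and evaluate at the center.
F(0) = 1
F′(0) = 5/6
F′′(0) = 5/12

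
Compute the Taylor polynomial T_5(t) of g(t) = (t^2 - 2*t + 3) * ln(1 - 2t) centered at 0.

-208*t^5/15 - 26*t^4/3 - 6*t^3 - 2*t^2 - 6*t

Multiply each power in the prefactor through the base expansion.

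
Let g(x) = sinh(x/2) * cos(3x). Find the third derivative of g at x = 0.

Expand each factor separately, then convolve coefficients.
The coefficient of x^3 in the expansion is -107/48, so g′′′(0) = 3! * (-107/48) = -107/8.

-107/8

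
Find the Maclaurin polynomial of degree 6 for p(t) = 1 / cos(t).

61*t^6/720 + 5*t^4/24 + t^2/2 + 1

Divide the numerator series by the denominator series (power-series long division).
p(0) = 1
p′(0) = 0
p′′(0) = 1
p′′′(0) = 0
p^(4)(0) = 5
p^(5)(0) = 0
p^(6)(0) = 61
Dividing each by k! gives the coefficients c_0, ..., c_6.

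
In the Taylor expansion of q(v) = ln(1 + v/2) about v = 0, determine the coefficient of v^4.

-1/64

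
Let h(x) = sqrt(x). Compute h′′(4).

Differentiate repeatedly and evaluate at the center.
The coefficient of (x - 4)^2 in the expansion is -1/64, so h′′(4) = 2! * (-1/64) = -1/32.

-1/32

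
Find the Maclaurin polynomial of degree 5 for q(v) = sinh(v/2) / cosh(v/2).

v^5/240 - v^3/24 + v/2

Write the quotient as an unknown series and match coefficients against numerator = denominator · series.
[v^0] = 0;  [v^1] = 1/2;  [v^2] = 0;  [v^3] = -1/24;  [v^4] = 0;  [v^5] = 1/240.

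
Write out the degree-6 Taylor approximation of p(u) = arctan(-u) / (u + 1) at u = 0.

13*u^6/15 - 13*u^5/15 + 2*u^4/3 - 2*u^3/3 + u^2 - u

Use 1/(1 - r) = Σ r^k on the denominator, then take the Cauchy product.
p(0) = 0
p′(0) = -1
p′′(0) = 2
p′′′(0) = -4
p^(4)(0) = 16
p^(5)(0) = -104
p^(6)(0) = 624
The Taylor polynomial is Σ p^(k)(0)/k! · u^k.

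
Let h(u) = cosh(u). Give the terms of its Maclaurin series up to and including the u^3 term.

Differentiate repeatedly and evaluate at the center.
h(0) = 1
h′(0) = 0
h′′(0) = 1
h′′′(0) = 0

u^2/2 + 1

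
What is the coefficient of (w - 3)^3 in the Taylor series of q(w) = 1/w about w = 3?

[(w - 3)^0] = 1/3;  [(w - 3)^1] = -1/9;  [(w - 3)^2] = 1/27;  [(w - 3)^3] = -1/81.
So c_3 = q′′′(3)/3! = -1/81.

-1/81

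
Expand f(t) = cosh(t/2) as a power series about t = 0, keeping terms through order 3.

Compute the successive derivatives at the expansion point and divide by k!.
f(0) = 1
f′(0) = 0
f′′(0) = 1/4
f′′′(0) = 0
Dividing each by k! gives the coefficients c_0, ..., c_3.

t^2/8 + 1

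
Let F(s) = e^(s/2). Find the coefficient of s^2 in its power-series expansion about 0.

1/8

Apply the Taylor formula c_k = f^(k)(a)/k!.
F(0) = 1
F′(0) = 1/2
F′′(0) = 1/4
So c_2 = F′′(0)/2! = 1/8.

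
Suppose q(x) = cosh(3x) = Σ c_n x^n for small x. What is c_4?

q(0) = 1
q′(0) = 0
q′′(0) = 9
q′′′(0) = 0
q^(4)(0) = 81
So c_4 = q^(4)(0)/4! = 27/8.

27/8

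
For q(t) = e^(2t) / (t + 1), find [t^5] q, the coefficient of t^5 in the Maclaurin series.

Expand 1/(denominator) as a geometric series and multiply by the numerator's series.
q(0) = 1
q′(0) = 1
q′′(0) = 2
q′′′(0) = 2
q^(4)(0) = 8
q^(5)(0) = -8

-1/15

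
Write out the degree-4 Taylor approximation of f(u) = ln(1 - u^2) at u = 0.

-u^4/2 - u^2

f(0) = 0
f′(0) = 0
f′′(0) = -2
f′′′(0) = 0
f^(4)(0) = -12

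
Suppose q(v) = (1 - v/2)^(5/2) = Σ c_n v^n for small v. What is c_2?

15/32

c_2 = q′′(0)/2! = 15/32.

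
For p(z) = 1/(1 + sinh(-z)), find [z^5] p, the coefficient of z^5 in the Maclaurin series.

Let u equal the inner series; expand the outer function in u and truncate.
[z^0] = 1;  [z^1] = 1;  [z^2] = 1;  [z^3] = 7/6;  [z^4] = 4/3;  [z^5] = 181/120.

181/120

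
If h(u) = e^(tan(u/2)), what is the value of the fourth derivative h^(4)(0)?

Plug the Maclaurin series of the inner function into that of the outer and collect terms.
The coefficient of u^4 in the expansion is 3/128, so h^(4)(0) = 4! * (3/128) = 9/16.

9/16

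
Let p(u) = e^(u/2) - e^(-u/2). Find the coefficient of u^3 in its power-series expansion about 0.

Combine the two series term by term.
p(0) = 0
p′(0) = 1
p′′(0) = 0
p′′′(0) = 1/4
So c_3 = p′′′(0)/3! = 1/24.

1/24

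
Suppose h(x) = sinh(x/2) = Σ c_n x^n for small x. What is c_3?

Apply the Taylor formula c_k = f^(k)(a)/k!.
[x^0] = 0;  [x^1] = 1/2;  [x^2] = 0;  [x^3] = 1/48.

1/48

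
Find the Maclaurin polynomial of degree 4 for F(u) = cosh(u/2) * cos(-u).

Write out both Maclaurin series and multiply, keeping only the needed powers.
[u^0] = 1;  [u^1] = 0;  [u^2] = -3/8;  [u^3] = 0;  [u^4] = -7/384.

-7*u^4/384 - 3*u^2/8 + 1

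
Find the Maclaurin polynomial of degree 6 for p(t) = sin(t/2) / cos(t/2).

Invert the denominator's series and multiply.
p(0) = 0
p′(0) = 1/2
p′′(0) = 0
p′′′(0) = 1/4
p^(4)(0) = 0
p^(5)(0) = 1/2
p^(6)(0) = 0
Then c_k = p^(k)(0)/k! gives each Taylor coefficient.

t^5/240 + t^3/24 + t/2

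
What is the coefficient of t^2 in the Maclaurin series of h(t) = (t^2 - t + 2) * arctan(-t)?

1

Multiply each power in the prefactor through the base expansion.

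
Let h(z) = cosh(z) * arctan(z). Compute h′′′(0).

Write out both Maclaurin series and multiply, keeping only the needed powers.
From the series, [z^3] h = 1/6; multiply by 3! = 6 to get 1.

1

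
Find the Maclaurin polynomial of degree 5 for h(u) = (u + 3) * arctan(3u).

Shift and add copies of the series according to the polynomial's terms.
h(0) = 0
h′(0) = 9
h′′(0) = 6
h′′′(0) = -162
h^(4)(0) = -216
h^(5)(0) = 17496
The Taylor polynomial is Σ h^(k)(0)/k! · u^k.

729*u^5/5 - 9*u^4 - 27*u^3 + 3*u^2 + 9*u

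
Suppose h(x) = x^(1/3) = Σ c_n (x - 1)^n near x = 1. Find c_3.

[(x - 1)^0] = 1;  [(x - 1)^1] = 1/3;  [(x - 1)^2] = -1/9;  [(x - 1)^3] = 5/81.
So c_3 = h′′′(1)/3! = 5/81.

5/81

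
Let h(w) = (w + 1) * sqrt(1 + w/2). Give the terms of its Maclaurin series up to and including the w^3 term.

-3*w^3/128 + 7*w^2/32 + 5*w/4 + 1

Distribute the polynomial across the series and collect like powers.
h(0) = 1
h′(0) = 5/4
h′′(0) = 7/16
h′′′(0) = -9/64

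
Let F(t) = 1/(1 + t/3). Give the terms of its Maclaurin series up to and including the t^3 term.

F(0) = 1
F′(0) = -1/3
F′′(0) = 2/9
F′′′(0) = -2/9
The Taylor polynomial is Σ F^(k)(0)/k! · t^k.

-t^3/27 + t^2/9 - t/3 + 1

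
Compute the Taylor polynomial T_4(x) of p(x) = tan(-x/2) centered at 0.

-x^3/24 - x/2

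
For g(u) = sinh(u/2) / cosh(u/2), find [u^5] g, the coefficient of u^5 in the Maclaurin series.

Invert the denominator's series and multiply.
g(0) = 0
g′(0) = 1/2
g′′(0) = 0
g′′′(0) = -1/4
g^(4)(0) = 0
g^(5)(0) = 1/2
So c_5 = g^(5)(0)/5! = 1/240.

1/240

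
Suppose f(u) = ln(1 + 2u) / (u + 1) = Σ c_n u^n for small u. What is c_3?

20/3

Multiply the numerator's expansion by the denominator's geometric series.
So c_3 = f′′′(0)/3! = 20/3.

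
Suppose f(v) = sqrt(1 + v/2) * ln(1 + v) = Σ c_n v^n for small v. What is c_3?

Multiply the two series term by term and collect like powers.
f(0) = 0
f′(0) = 1
f′′(0) = -1/2
f′′′(0) = 17/16
So c_3 = f′′′(0)/3! = 17/96.

17/96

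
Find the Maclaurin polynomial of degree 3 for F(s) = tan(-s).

-s^3/3 - s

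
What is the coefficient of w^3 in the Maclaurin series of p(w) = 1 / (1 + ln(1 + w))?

Expand as Σ (-1)^k u^k with u equal to the inner function's series.
[w^0] = 1;  [w^1] = -1;  [w^2] = 3/2;  [w^3] = -7/3.

-7/3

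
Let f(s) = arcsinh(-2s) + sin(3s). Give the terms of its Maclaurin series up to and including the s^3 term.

Combine the two series term by term.
f(0) = 0
f′(0) = 1
f′′(0) = 0
f′′′(0) = -19

-19*s^3/6 + s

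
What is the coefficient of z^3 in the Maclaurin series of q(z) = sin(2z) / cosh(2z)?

-16/3

Write the quotient as an unknown series and match coefficients against numerator = denominator · series.
q(0) = 0
q′(0) = 2
q′′(0) = 0
q′′′(0) = -32
Then c_k = q^(k)(0)/k! gives each Taylor coefficient.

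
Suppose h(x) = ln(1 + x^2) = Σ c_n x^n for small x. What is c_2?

[x^0] = 0;  [x^1] = 0;  [x^2] = 1.

1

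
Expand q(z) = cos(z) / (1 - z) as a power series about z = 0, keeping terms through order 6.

389*z^6/720 + 13*z^5/24 + 13*z^4/24 + z^3/2 + z^2/2 + z + 1

Use 1/(1 - r) = Σ r^k on the denominator, then take the Cauchy product.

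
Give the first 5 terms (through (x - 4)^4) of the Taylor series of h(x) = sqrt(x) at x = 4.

-5*(x - 4)^4/16384 + (x - 4)^3/512 - (x - 4)^2/64 + (x - 4)/4 + 2

Use the known series and substitute for the argument.
h(4) = 2
h′(4) = 1/4
h′′(4) = -1/32
h′′′(4) = 3/256
h^(4)(4) = -15/2048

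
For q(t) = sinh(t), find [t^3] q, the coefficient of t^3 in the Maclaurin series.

1/6

q(0) = 0
q′(0) = 1
q′′(0) = 0
q′′′(0) = 1
So c_3 = q′′′(0)/3! = 1/6.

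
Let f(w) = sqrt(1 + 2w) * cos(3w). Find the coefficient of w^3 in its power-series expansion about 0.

Multiply the two series term by term and collect like powers.
So c_3 = f′′′(0)/3! = -4.

-4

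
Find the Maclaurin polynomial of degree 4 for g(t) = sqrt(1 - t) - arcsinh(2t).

Expand each term separately and add.
[t^0] = 1;  [t^1] = -5/2;  [t^2] = -1/8;  [t^3] = 61/48;  [t^4] = -5/128.

-5*t^4/128 + 61*t^3/48 - t^2/8 - 5*t/2 + 1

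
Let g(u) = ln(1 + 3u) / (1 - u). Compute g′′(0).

Multiply the two series term by term and collect like powers.
From the series, [u^2] g = -3/2; multiply by 2! = 2 to get -3.

-3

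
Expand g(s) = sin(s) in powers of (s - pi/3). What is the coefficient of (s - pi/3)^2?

-sqrt(3)/4

Use the known series and substitute for the argument.
g(pi/3) = sqrt(3)/2
g′(pi/3) = 1/2
g′′(pi/3) = -sqrt(3)/2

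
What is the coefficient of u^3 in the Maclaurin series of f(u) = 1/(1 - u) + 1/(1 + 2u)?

Add the two expansions coefficient-wise.
f(0) = 2
f′(0) = -1
f′′(0) = 10
f′′′(0) = -42
So c_3 = f′′′(0)/3! = -7.

-7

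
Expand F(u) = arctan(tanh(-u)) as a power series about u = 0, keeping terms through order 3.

Compose series: expand the inner function first, then feed it into the outer expansion.
[u^0] = 0;  [u^1] = -1;  [u^2] = 0;  [u^3] = 2/3.

2*u^3/3 - u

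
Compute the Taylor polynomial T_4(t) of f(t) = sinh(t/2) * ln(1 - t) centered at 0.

-3*t^4/16 - t^3/4 - t^2/2

Write out both Maclaurin series and multiply, keeping only the needed powers.
f(0) = 0
f′(0) = 0
f′′(0) = -1
f′′′(0) = -3/2
f^(4)(0) = -9/2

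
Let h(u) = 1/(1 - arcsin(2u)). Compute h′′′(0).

Let u equal the inner series; expand the outer function in u and truncate.
From the series, [u^3] h = 28/3; multiply by 3! = 6 to get 56.

56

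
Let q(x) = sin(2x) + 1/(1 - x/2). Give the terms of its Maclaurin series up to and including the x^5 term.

143*x^5/480 + x^4/16 - 29*x^3/24 + x^2/4 + 5*x/2 + 1

Combine the two series term by term.
[x^0] = 1;  [x^1] = 5/2;  [x^2] = 1/4;  [x^3] = -29/24;  [x^4] = 1/16;  [x^5] = 143/480.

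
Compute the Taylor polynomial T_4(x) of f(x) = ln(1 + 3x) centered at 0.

f(0) = 0
f′(0) = 3
f′′(0) = -9
f′′′(0) = 54
f^(4)(0) = -486
The Taylor polynomial is Σ f^(k)(0)/k! · x^k.

-81*x^4/4 + 9*x^3 - 9*x^2/2 + 3*x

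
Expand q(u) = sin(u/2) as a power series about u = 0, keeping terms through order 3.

-u^3/48 + u/2

q(0) = 0
q′(0) = 1/2
q′′(0) = 0
q′′′(0) = -1/8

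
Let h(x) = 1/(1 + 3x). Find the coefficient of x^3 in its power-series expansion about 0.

[x^0] = 1;  [x^1] = -3;  [x^2] = 9;  [x^3] = -27.

-27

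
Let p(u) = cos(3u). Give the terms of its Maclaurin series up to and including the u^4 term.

[u^0] = 1;  [u^1] = 0;  [u^2] = -9/2;  [u^3] = 0;  [u^4] = 27/8.

27*u^4/8 - 9*u^2/2 + 1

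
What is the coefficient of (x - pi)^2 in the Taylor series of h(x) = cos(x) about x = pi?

1/2

Use the known series and substitute for the argument.
[(x - pi)^0] = -1;  [(x - pi)^1] = 0;  [(x - pi)^2] = 1/2.
So c_2 = h′′(pi)/2! = 1/2.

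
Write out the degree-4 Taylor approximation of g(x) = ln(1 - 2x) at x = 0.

-4*x^4 - 8*x^3/3 - 2*x^2 - 2*x

Use the known series and substitute for the argument.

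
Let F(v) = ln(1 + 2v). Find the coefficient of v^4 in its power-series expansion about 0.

-4

[v^0] = 0;  [v^1] = 2;  [v^2] = -2;  [v^3] = 8/3;  [v^4] = -4.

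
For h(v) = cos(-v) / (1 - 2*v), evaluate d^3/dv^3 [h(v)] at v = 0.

42

Expand 1/(denominator) as a geometric series and multiply by the numerator's series.
From the series, [v^3] h = 7; multiply by 3! = 6 to get 42.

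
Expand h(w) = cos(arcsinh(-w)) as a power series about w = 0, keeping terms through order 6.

Plug the Maclaurin series of the inner function into that of the outer and collect terms.

-17*w^6/144 + 5*w^4/24 - w^2/2 + 1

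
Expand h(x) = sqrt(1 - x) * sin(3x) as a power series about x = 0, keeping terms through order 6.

-1041*x^6/1280 + 1581*x^5/640 + 33*x^4/16 - 39*x^3/8 - 3*x^2/2 + 3*x

Multiply the two series term by term and collect like powers.
h(0) = 0
h′(0) = 3
h′′(0) = -3
h′′′(0) = -117/4
h^(4)(0) = 99/2
h^(5)(0) = 4743/16
h^(6)(0) = -9369/16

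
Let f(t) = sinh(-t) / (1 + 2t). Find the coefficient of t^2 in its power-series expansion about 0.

Expand each factor separately, then convolve coefficients.
[t^0] = 0;  [t^1] = -1;  [t^2] = 2.

2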